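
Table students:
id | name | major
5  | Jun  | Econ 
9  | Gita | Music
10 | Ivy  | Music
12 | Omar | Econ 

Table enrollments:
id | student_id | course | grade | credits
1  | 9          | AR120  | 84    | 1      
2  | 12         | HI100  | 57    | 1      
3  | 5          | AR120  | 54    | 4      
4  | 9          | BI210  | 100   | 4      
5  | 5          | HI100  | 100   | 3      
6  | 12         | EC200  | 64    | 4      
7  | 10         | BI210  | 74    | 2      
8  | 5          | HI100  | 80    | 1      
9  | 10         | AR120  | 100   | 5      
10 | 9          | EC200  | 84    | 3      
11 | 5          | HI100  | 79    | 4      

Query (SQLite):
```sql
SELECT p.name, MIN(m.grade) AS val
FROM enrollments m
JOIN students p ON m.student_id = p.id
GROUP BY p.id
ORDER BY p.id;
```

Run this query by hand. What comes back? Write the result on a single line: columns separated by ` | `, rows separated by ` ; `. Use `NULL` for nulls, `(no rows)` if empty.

Jun | 54 ; Gita | 84 ; Ivy | 74 ; Omar | 57

Join each enrollments row to its students via student_id.
Group joined rows by students.id; compute MIN(m.grade) per group.
  5: ids {3, 5, 8, 11} → MIN(m.grade)=54
  9: ids {1, 4, 10} → MIN(m.grade)=84
  10: ids {7, 9} → MIN(m.grade)=74
  12: ids {2, 6} → MIN(m.grade)=57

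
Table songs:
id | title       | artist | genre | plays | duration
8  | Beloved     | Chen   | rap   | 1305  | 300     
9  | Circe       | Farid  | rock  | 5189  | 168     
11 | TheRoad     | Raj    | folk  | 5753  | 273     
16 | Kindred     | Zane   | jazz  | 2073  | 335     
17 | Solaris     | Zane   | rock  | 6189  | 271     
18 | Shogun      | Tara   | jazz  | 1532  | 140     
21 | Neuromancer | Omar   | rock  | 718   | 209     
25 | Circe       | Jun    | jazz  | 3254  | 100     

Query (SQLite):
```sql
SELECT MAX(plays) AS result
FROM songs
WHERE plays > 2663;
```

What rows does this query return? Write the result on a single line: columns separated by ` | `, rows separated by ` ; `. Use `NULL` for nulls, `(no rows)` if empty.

Rows where plays > 2663 → plays values: [5189, 5753, 6189, 3254].
MAX of non-NULL values = 6189.

6189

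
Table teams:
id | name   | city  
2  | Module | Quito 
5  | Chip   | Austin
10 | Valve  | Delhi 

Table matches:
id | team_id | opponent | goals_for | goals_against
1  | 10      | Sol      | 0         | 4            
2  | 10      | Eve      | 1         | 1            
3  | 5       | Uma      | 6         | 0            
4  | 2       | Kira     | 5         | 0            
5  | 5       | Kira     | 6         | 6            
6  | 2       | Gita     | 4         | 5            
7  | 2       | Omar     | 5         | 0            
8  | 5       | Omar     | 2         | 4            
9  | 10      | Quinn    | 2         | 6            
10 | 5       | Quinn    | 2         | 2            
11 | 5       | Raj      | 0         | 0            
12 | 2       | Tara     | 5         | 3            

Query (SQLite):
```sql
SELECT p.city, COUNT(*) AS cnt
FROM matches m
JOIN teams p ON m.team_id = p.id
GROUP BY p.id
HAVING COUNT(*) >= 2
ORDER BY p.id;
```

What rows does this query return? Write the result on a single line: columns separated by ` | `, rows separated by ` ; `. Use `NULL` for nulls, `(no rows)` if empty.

Join each matches row to its teams via team_id.
Group joined rows by teams.id; compute COUNT(*) per group.
HAVING: keep groups with count ≥ 2.
  2: ids {4, 6, 7, 12} → COUNT(*)=4
  5: ids {3, 5, 8, 10, 11} → COUNT(*)=5
  10: ids {1, 2, 9} → COUNT(*)=3

Quito | 4 ; Austin | 5 ; Delhi | 3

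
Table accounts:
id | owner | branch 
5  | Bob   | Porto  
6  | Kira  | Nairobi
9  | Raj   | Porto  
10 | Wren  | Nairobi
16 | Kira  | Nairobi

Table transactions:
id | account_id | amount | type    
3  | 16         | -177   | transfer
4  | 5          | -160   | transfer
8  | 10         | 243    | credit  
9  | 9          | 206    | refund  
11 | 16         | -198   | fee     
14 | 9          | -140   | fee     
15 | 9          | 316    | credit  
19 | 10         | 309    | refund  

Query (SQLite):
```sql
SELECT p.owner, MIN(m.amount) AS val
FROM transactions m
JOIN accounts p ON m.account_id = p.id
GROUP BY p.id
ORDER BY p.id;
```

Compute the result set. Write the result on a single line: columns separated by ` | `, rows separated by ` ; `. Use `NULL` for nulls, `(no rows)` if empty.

Join each transactions row to its accounts via account_id.
Group joined rows by accounts.id; compute MIN(m.amount) per group.
  5: ids {4} → MIN(m.amount)=-160
  9: ids {9, 14, 15} → MIN(m.amount)=-140
  10: ids {8, 19} → MIN(m.amount)=243
  16: ids {3, 11} → MIN(m.amount)=-198

Bob | -160 ; Raj | -140 ; Wren | 243 ; Kira | -198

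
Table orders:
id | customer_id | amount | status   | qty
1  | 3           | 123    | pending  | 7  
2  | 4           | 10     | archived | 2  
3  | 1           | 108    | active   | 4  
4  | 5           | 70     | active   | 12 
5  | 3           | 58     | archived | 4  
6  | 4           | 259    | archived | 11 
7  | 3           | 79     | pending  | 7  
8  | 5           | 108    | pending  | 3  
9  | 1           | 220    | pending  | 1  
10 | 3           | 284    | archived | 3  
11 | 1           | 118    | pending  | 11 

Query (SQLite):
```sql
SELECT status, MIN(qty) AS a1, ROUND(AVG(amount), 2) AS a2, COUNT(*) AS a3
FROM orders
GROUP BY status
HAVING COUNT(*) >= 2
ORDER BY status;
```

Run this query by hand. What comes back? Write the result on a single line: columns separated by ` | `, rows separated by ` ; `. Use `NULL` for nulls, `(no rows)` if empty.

Group orders by status.
Per group compute: MIN(qty), ROUND(AVG(amount), 2), COUNT(*).
HAVING: drop groups with fewer than 2 rows.
  active: ids {3, 4} → MIN(qty)=4, ROUND(AVG(amount), 2)=89, COUNT(*)=2
  archived: ids {2, 5, 6, 10} → MIN(qty)=2, ROUND(AVG(amount), 2)=152.75, COUNT(*)=4
  pending: ids {1, 7, 8, 9, 11} → MIN(qty)=1, ROUND(AVG(amount), 2)=129.6, COUNT(*)=5

active | 4 | 89 | 2 ; archived | 2 | 152.75 | 4 ; pending | 1 | 129.6 | 5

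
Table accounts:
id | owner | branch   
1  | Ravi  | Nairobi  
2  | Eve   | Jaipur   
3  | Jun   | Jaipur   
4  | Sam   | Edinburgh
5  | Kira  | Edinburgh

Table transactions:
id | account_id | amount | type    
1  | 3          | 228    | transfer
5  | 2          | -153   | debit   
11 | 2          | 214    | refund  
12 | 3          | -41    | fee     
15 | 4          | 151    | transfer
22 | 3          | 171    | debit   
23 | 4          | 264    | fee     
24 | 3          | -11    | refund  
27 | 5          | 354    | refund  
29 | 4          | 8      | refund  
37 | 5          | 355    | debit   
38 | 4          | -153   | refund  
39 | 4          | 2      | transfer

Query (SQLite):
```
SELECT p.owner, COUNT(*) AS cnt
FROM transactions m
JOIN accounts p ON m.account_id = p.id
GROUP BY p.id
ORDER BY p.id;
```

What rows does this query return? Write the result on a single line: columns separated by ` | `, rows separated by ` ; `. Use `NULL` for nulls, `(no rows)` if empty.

Join each transactions row to its accounts via account_id.
Group joined rows by accounts.id; compute COUNT(*) per group.
  2: ids {5, 11} → COUNT(*)=2
  3: ids {1, 12, 22, 24} → COUNT(*)=4
  4: ids {15, 23, 29, 38, 39} → COUNT(*)=5
  5: ids {27, 37} → COUNT(*)=2

Eve | 2 ; Jun | 4 ; Sam | 5 ; Kira | 2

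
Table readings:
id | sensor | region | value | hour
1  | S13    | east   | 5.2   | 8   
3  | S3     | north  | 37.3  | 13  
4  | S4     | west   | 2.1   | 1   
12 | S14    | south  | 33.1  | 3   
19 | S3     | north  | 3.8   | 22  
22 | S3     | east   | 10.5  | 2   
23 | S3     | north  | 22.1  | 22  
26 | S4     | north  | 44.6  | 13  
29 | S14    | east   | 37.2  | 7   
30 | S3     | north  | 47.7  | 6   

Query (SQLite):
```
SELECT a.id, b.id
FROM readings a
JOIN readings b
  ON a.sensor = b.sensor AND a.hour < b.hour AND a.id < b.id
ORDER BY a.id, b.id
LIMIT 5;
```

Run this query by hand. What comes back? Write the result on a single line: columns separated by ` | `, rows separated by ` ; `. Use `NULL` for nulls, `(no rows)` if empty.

3 | 19 ; 3 | 23 ; 4 | 26 ; 12 | 29 ; 22 | 23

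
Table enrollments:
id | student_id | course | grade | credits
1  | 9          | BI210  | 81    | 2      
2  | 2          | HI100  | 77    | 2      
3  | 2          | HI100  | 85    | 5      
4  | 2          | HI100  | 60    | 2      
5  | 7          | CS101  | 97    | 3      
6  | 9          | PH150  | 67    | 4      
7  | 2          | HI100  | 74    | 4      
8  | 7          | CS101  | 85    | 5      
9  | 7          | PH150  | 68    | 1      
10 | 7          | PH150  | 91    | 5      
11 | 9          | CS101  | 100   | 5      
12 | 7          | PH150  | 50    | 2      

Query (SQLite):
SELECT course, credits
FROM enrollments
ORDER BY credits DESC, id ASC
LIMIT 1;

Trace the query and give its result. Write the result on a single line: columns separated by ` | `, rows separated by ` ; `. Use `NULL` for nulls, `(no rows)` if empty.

Sort by credits desc, tiebreak id asc: (5, id=3), (5, id=8), (5, id=10), (5, id=11) …. Take first 1.

HI100 | 5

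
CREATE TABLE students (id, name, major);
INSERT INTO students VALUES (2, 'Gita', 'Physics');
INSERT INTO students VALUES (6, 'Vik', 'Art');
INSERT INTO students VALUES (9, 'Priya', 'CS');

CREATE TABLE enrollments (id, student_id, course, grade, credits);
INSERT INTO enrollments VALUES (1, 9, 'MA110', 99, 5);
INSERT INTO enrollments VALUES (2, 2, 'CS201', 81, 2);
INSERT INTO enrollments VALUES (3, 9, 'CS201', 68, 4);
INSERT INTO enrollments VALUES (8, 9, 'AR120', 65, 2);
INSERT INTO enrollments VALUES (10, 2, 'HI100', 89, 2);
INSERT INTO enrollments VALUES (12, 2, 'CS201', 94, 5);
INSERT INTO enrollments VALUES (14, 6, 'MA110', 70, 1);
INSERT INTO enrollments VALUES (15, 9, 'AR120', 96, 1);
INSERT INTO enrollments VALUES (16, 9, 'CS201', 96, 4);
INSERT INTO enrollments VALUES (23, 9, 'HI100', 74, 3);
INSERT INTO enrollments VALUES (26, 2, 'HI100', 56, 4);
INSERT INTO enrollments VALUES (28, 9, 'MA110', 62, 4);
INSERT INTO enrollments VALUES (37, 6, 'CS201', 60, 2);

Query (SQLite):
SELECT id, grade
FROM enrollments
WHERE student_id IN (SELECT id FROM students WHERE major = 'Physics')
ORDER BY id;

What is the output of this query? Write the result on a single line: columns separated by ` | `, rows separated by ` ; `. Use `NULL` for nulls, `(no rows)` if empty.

Inner query: students.id where major = 'Physics'.
Outer: keep enrollments rows whose student_id is in that set.
Inner query → {2}

2 | 81 ; 10 | 89 ; 12 | 94 ; 26 | 56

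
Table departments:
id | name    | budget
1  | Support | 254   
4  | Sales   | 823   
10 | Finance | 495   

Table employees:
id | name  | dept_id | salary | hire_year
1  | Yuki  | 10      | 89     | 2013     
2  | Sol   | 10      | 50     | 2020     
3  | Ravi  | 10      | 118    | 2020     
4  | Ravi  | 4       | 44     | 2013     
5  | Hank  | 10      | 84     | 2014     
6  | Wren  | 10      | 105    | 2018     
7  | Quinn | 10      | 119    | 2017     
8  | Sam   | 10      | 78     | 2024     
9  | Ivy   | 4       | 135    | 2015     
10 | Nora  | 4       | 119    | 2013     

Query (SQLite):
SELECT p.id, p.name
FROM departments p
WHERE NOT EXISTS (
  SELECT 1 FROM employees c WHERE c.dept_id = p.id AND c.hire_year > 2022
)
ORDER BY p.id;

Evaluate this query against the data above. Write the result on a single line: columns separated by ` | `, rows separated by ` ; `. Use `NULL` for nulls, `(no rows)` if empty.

1 | Support ; 4 | Sales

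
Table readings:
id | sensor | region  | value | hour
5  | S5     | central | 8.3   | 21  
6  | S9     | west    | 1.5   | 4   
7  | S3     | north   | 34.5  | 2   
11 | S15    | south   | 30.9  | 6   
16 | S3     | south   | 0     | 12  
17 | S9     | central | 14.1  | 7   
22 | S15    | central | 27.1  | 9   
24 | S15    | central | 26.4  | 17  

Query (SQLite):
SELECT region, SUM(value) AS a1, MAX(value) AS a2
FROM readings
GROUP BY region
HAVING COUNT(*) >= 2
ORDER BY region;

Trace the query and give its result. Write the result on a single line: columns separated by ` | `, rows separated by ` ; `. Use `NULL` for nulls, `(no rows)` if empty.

central | 75.9 | 27.1 ; south | 30.9 | 30.9

Group readings by region.
Per group compute: SUM(value), MAX(value).
HAVING: drop groups with fewer than 2 rows.
  central: ids {5, 17, 22, 24} → SUM(value)=75.9, MAX(value)=27.1
  north: ids {7} → SUM(value)=34.5, MAX(value)=34.5
  south: ids {11, 16} → SUM(value)=30.9, MAX(value)=30.9
  west: ids {6} → SUM(value)=1.5, MAX(value)=1.5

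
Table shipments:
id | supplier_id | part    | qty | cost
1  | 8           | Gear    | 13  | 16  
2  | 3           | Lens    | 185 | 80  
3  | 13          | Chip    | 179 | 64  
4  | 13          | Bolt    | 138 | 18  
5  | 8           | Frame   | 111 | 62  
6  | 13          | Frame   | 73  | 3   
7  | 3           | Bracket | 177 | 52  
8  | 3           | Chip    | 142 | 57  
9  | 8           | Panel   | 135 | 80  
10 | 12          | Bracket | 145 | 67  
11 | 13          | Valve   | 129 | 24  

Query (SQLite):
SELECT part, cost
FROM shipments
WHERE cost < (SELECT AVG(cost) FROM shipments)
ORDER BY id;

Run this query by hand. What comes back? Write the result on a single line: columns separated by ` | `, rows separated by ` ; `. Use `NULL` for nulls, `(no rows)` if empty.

Gear | 16 ; Bolt | 18 ; Frame | 3 ; Valve | 24

Scalar subquery: AVG(cost) over all shipments rows = 47.545455 (≈; comparison uses full precision).
Keep rows where cost < that value.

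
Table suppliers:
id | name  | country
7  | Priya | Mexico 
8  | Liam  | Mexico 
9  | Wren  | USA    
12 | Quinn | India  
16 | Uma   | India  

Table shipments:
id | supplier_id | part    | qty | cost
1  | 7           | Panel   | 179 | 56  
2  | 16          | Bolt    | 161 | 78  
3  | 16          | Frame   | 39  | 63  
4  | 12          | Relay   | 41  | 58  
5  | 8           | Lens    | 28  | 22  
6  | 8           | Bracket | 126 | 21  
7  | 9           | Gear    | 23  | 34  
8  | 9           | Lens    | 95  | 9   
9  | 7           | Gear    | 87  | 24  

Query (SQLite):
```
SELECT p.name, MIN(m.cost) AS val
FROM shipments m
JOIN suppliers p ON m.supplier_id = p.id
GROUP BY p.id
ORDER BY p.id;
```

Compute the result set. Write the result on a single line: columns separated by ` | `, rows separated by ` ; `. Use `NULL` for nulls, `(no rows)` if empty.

Join each shipments row to its suppliers via supplier_id.
Group joined rows by suppliers.id; compute MIN(m.cost) per group.
  7: ids {1, 9} → MIN(m.cost)=24
  8: ids {5, 6} → MIN(m.cost)=21
  9: ids {7, 8} → MIN(m.cost)=9
  12: ids {4} → MIN(m.cost)=58
  16: ids {2, 3} → MIN(m.cost)=63

Priya | 24 ; Liam | 21 ; Wren | 9 ; Quinn | 58 ; Uma | 63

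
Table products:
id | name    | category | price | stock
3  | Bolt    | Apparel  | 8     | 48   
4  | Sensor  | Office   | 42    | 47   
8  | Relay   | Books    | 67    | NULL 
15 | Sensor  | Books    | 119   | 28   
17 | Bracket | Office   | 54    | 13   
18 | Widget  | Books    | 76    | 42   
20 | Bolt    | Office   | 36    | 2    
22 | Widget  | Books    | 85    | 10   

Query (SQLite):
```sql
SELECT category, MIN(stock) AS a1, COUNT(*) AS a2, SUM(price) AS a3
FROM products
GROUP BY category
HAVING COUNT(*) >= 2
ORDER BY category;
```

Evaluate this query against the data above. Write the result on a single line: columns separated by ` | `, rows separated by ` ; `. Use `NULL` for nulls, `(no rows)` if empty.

Group products by category.
Per group compute: MIN(stock), COUNT(*), SUM(price).
HAVING: drop groups with fewer than 2 rows.
  Apparel: ids {3} → MIN(stock)=48, COUNT(*)=1, SUM(price)=8
  Books: ids {8, 15, 18, 22} → MIN(stock)=10, COUNT(*)=4, SUM(price)=347
  Office: ids {4, 17, 20} → MIN(stock)=2, COUNT(*)=3, SUM(price)=132

Books | 10 | 4 | 347 ; Office | 2 | 3 | 132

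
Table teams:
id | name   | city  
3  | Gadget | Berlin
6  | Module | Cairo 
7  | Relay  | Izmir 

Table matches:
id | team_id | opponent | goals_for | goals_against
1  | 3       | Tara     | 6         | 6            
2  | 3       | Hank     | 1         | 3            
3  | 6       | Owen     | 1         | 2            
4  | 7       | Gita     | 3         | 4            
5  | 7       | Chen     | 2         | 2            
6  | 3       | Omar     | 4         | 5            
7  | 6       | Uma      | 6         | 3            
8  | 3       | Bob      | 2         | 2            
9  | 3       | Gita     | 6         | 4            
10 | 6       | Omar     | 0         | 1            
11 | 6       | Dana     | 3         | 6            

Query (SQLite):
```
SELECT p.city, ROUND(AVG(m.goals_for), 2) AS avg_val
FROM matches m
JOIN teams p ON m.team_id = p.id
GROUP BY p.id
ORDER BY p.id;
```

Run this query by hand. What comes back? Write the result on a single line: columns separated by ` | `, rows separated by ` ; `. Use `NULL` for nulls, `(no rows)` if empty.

Berlin | 3.8 ; Cairo | 2.5 ; Izmir | 2.5

Join each matches row to its teams via team_id.
Group joined rows by teams.id; compute ROUND(AVG(m.goals_for), 2) per group.
  3: ids {1, 2, 6, 8, 9} → ROUND(AVG(m.goals_for), 2)=3.8
  6: ids {3, 7, 10, 11} → ROUND(AVG(m.goals_for), 2)=2.5
  7: ids {4, 5} → ROUND(AVG(m.goals_for), 2)=2.5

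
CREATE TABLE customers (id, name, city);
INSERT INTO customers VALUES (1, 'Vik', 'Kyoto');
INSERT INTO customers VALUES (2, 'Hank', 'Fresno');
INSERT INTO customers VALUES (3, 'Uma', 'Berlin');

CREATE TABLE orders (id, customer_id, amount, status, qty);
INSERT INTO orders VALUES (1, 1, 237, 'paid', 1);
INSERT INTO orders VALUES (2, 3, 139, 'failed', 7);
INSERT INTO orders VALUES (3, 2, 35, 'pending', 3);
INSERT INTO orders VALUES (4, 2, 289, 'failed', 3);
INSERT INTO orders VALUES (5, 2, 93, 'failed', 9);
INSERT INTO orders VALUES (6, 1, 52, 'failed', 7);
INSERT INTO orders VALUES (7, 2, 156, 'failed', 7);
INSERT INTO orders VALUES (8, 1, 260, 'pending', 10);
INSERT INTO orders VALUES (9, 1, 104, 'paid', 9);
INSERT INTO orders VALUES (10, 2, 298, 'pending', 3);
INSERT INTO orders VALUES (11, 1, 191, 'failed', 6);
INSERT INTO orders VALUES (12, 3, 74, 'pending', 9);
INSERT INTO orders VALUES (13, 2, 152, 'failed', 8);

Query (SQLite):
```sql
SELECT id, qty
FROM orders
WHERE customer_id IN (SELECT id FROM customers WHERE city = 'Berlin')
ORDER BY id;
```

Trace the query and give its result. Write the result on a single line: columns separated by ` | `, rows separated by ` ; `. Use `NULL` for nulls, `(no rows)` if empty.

Inner query: customers.id where city = 'Berlin'.
Outer: keep orders rows whose customer_id is in that set.
Inner query → {3}

2 | 7 ; 12 | 9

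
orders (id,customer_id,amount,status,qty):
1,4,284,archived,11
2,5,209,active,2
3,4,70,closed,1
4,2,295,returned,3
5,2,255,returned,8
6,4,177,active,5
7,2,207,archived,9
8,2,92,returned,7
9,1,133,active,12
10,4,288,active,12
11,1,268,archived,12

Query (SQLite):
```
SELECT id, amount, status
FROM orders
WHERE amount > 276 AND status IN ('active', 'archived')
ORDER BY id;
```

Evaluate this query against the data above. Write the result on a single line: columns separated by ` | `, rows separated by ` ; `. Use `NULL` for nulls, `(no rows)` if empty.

1 | 284 | archived ; 10 | 288 | active

amount > 276: ids {1, 4, 10}
status IN ('active', 'archived'): ids {1, 2, 6, 7, 9, 10, 11}
Combine with AND.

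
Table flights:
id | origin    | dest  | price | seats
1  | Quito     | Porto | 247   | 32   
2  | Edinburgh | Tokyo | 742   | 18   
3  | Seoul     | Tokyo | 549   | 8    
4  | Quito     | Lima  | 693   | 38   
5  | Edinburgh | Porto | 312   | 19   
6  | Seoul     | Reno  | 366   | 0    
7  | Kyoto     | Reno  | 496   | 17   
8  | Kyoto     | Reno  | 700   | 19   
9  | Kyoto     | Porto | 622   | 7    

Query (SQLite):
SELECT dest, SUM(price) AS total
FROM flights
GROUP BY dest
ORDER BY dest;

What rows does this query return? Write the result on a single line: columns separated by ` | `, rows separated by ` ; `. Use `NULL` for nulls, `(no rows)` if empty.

Lima | 693 ; Porto | 1181 ; Reno | 1562 ; Tokyo | 1291

Partition flights by dest; compute SUM(price) within each group.
  Lima: ids {4} → SUM(price)=693
  Porto: ids {1, 5, 9} → SUM(price)=1181
  Reno: ids {6, 7, 8} → SUM(price)=1562
  Tokyo: ids {2, 3} → SUM(price)=1291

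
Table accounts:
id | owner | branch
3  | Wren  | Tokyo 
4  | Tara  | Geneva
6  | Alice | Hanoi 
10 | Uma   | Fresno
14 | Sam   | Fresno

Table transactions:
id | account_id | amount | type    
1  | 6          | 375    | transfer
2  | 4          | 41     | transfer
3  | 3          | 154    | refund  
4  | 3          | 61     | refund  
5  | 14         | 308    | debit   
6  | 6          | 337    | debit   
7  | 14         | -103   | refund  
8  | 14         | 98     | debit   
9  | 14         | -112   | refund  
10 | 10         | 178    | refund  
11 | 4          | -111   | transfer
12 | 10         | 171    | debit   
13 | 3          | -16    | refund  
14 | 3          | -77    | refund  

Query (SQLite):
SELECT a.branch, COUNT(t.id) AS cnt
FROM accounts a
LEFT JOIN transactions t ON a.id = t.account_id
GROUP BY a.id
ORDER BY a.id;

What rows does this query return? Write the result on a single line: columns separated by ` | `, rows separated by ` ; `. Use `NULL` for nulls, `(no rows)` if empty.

LEFT JOIN keeps every accounts row; unmatched ones get NULL for transactions columns.
Group by accounts.id and compute COUNT(t.id). COUNT(col) of an all-NULL group is 0.
  3: ids {3, 4, 13, 14} → COUNT(t.id)=4
  4: ids {2, 11} → COUNT(t.id)=2
  6: ids {1, 6} → COUNT(t.id)=2
  10: ids {10, 12} → COUNT(t.id)=2
  14: ids {5, 7, 8, 9} → COUNT(t.id)=4

Tokyo | 4 ; Geneva | 2 ; Hanoi | 2 ; Fresno | 2 ; Fresno | 4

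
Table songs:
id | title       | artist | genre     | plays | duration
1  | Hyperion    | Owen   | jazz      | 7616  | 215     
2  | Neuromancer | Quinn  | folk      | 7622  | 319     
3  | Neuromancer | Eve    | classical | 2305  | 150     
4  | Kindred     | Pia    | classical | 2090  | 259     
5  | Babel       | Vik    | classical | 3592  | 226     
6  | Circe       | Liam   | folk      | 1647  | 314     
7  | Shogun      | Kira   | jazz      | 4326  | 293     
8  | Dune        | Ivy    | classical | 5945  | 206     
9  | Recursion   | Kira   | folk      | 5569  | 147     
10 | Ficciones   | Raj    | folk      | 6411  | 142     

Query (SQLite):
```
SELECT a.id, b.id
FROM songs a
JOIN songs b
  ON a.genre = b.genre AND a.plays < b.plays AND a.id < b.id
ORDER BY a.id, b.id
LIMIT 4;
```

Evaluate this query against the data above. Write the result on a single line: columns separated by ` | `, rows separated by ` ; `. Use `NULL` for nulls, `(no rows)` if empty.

Pairs (a,b) with same genre, a.plays < b.plays, a.id < b.id.
genre groups: classical:{3,4,5,8} folk:{2,6,9,10} jazz:{1,7}
Ordered by (a.id, b.id); first 4.

3 | 5 ; 3 | 8 ; 4 | 5 ; 4 | 8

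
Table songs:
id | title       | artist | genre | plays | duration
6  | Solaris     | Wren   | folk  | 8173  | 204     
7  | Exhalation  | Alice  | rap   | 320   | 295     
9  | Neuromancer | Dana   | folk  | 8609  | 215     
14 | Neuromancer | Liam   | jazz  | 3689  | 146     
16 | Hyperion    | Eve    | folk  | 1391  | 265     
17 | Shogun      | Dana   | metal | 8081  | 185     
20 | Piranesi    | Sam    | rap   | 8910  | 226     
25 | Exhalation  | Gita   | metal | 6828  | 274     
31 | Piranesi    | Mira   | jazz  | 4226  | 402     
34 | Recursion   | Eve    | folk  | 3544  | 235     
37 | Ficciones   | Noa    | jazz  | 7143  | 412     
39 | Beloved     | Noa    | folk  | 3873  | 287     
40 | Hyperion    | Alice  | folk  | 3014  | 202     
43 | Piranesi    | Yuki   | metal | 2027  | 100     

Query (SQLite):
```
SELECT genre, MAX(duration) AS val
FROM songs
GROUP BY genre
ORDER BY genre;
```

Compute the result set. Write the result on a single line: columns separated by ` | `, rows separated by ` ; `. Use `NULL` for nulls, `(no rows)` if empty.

folk | 287 ; jazz | 412 ; metal | 274 ; rap | 295

Partition songs by genre; compute MAX(duration) within each group.
  folk: ids {6, 9, 16, 34, 39, 40} → MAX(duration)=287
  jazz: ids {14, 31, 37} → MAX(duration)=412
  metal: ids {17, 25, 43} → MAX(duration)=274
  rap: ids {7, 20} → MAX(duration)=295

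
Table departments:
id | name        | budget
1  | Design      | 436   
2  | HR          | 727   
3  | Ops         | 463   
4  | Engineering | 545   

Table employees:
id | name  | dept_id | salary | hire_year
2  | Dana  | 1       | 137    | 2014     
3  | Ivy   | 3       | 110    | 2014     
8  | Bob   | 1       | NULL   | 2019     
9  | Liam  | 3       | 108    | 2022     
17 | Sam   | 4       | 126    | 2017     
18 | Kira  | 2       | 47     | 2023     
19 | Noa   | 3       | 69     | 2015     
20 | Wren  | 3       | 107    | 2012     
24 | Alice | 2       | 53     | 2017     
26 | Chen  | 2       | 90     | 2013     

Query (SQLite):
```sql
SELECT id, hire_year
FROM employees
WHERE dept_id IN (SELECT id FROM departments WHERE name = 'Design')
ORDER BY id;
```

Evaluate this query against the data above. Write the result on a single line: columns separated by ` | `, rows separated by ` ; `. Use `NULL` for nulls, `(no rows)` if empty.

Inner query: departments.id where name = 'Design'.
Outer: keep employees rows whose dept_id is in that set.
Inner query → {1}

2 | 2014 ; 8 | 2019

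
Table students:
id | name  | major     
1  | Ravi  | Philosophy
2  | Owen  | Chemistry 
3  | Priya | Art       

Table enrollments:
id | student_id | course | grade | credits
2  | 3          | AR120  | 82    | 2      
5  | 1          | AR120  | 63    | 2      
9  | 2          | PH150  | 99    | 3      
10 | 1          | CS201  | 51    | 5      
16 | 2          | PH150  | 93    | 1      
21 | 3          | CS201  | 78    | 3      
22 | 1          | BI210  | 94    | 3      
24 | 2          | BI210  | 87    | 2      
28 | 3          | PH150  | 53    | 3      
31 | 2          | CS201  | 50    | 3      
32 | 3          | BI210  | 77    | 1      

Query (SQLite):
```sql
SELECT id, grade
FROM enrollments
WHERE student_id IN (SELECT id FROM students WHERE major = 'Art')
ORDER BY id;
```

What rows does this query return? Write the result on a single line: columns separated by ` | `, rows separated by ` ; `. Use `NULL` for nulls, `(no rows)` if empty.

Inner query: students.id where major = 'Art'.
Outer: keep enrollments rows whose student_id is in that set.
Inner query → {3}

2 | 82 ; 21 | 78 ; 28 | 53 ; 32 | 77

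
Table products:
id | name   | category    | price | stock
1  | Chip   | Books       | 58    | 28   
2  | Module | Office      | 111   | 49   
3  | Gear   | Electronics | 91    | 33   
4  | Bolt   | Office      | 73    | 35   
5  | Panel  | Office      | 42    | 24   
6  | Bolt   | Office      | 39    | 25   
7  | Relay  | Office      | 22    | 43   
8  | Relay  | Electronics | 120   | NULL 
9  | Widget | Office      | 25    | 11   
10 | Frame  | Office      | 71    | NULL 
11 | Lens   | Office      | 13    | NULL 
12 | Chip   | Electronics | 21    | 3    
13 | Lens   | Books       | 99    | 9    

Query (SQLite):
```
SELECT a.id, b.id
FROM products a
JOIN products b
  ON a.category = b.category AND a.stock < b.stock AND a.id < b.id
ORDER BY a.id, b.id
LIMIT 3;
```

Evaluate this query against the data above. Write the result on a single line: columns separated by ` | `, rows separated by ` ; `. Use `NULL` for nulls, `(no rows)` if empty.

Pairs (a,b) with same category, a.stock < b.stock, a.id < b.id.
category groups: Books:{1,13} Electronics:{3,8,12} Office:{2,4,5,6,7,9,10,11}
Ordered by (a.id, b.id); first 3.

4 | 7 ; 5 | 6 ; 5 | 7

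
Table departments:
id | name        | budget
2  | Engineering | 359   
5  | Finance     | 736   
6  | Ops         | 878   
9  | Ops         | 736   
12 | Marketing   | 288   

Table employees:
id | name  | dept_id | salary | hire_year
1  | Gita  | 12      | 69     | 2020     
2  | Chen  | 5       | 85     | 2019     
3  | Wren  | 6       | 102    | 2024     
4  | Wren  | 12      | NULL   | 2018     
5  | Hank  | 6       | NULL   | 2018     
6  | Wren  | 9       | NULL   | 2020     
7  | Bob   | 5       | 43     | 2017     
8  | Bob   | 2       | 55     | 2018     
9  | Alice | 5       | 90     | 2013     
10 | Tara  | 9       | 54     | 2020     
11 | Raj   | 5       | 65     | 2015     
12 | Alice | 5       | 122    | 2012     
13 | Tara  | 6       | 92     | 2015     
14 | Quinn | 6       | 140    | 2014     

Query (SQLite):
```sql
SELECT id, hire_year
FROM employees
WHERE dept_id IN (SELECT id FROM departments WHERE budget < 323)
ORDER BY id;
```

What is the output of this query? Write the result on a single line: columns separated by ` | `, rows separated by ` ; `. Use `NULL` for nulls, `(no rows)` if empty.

Inner query: departments.id where budget < 323.
Outer: keep employees rows whose dept_id is in that set.
Inner query → {12}

1 | 2020 ; 4 | 2018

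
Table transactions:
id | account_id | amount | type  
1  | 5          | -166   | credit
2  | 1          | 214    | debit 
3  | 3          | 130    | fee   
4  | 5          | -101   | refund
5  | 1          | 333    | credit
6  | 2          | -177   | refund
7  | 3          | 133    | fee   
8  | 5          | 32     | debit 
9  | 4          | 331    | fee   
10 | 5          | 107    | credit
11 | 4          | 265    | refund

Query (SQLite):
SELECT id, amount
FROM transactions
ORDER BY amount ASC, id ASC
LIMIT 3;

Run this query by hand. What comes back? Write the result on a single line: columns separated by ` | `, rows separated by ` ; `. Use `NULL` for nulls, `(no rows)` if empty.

Sort by amount asc, tiebreak id asc: (-177, id=6), (-166, id=1), (-101, id=4), (32, id=8), (107, id=10), (130, id=3) …. Take first 3.

6 | -177 ; 1 | -166 ; 4 | -101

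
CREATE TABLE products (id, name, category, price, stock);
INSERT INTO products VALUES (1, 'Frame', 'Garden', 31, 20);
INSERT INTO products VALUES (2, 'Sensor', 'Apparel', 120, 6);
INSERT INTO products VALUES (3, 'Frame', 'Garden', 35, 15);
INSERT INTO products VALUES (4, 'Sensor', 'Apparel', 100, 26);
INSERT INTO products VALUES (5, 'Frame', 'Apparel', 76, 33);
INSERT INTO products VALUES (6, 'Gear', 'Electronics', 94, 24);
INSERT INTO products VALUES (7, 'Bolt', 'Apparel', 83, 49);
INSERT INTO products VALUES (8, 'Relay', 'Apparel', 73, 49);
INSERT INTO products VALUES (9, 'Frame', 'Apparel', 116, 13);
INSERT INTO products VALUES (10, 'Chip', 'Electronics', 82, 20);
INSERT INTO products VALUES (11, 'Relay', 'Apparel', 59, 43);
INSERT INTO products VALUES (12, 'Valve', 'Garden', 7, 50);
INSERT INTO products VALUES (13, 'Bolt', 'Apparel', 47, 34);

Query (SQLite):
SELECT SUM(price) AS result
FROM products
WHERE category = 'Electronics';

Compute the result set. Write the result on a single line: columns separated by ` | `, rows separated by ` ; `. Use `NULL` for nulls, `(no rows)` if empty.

176

Rows where category='Electronics' → price values: [94, 82].
SUM of non-NULL values = 176.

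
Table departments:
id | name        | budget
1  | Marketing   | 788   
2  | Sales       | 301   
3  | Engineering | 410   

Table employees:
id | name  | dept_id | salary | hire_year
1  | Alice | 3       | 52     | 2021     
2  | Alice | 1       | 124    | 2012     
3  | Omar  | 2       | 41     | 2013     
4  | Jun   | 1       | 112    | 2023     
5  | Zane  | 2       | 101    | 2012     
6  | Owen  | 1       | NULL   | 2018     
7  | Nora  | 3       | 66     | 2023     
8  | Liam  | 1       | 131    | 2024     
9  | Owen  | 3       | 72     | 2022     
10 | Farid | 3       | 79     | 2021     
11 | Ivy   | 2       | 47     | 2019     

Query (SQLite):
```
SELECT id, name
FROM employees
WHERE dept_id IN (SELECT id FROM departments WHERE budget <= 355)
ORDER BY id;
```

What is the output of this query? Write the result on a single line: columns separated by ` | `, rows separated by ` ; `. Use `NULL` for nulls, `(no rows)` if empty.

Inner query: departments.id where budget <= 355.
Outer: keep employees rows whose dept_id is in that set.
Inner query → {2}

3 | Omar ; 5 | Zane ; 11 | Ivy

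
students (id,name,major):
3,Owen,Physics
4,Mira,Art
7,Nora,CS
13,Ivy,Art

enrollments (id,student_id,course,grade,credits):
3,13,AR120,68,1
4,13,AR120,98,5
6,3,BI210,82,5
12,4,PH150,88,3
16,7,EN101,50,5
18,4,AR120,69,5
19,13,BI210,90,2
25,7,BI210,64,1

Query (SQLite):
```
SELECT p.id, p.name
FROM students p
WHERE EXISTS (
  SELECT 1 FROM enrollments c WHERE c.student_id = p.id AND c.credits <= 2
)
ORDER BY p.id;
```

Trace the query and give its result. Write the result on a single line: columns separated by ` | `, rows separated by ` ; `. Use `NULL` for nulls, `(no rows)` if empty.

For each students row, check whether any enrollments with matching student_id has credits <= 2.
Keep rows where that is true.

7 | Nora ; 13 | Ivy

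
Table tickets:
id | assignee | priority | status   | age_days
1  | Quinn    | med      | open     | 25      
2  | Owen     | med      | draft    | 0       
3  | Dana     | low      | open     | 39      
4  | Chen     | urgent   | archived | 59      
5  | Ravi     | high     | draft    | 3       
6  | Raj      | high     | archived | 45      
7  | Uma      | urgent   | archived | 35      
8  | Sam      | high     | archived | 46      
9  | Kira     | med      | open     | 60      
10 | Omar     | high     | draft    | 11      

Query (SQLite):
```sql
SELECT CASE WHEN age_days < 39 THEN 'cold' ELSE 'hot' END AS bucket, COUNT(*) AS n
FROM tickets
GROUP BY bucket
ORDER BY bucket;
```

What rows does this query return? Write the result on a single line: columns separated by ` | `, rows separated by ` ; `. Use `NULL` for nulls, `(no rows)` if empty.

Bucket rows by age_days < 39 → 'cold' else 'hot'; count each bucket.

cold | 5 ; hot | 5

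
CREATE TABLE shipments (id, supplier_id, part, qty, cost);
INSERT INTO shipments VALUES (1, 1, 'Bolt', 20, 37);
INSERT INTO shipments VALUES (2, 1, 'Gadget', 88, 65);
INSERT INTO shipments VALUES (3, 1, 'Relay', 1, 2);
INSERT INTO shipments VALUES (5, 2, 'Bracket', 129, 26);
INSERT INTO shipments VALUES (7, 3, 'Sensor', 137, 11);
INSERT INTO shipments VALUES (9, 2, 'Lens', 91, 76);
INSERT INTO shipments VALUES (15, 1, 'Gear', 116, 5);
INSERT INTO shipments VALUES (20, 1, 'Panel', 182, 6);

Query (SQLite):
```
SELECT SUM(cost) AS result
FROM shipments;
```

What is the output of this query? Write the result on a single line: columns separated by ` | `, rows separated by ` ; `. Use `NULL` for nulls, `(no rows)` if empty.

All cost values: [37, 65, 2, 26, 11, 76, 5, 6].
SUM of non-NULL values = 228.

228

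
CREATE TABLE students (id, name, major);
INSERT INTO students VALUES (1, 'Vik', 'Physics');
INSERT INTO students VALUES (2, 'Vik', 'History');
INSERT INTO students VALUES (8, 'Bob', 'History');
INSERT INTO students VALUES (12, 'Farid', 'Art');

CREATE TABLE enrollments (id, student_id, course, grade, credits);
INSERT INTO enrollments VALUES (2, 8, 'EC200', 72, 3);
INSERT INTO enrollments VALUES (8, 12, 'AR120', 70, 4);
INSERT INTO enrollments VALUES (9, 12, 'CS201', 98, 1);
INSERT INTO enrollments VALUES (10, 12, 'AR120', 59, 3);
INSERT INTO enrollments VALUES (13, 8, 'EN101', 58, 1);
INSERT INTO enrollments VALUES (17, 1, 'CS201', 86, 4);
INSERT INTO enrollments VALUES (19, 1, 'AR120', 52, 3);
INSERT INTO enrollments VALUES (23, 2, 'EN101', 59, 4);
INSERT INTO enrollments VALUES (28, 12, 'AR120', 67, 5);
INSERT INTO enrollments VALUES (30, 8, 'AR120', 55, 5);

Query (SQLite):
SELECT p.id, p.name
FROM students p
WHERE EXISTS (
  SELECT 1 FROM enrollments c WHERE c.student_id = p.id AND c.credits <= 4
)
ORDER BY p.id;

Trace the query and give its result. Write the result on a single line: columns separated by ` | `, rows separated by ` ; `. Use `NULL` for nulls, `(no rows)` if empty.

For each students row, check whether any enrollments with matching student_id has credits <= 4.
Keep rows where that is true.

1 | Vik ; 2 | Vik ; 8 | Bob ; 12 | Farid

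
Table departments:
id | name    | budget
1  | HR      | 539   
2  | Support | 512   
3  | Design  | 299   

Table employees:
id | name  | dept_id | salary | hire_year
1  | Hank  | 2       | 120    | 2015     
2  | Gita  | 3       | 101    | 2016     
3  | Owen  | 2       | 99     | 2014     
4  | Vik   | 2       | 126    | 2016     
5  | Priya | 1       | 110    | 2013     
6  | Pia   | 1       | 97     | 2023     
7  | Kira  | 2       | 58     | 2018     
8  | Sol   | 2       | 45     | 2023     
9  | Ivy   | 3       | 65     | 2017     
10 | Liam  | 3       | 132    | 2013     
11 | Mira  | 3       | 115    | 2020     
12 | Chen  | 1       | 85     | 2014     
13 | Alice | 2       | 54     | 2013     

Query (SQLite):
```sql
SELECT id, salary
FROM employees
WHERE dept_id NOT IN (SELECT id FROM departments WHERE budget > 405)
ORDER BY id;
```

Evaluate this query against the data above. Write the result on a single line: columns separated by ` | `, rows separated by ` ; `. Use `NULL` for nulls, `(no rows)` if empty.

2 | 101 ; 9 | 65 ; 10 | 132 ; 11 | 115

Inner query: departments.id where budget > 405.
Outer: keep employees rows whose dept_id is not in that set.
Inner query → {1, 2}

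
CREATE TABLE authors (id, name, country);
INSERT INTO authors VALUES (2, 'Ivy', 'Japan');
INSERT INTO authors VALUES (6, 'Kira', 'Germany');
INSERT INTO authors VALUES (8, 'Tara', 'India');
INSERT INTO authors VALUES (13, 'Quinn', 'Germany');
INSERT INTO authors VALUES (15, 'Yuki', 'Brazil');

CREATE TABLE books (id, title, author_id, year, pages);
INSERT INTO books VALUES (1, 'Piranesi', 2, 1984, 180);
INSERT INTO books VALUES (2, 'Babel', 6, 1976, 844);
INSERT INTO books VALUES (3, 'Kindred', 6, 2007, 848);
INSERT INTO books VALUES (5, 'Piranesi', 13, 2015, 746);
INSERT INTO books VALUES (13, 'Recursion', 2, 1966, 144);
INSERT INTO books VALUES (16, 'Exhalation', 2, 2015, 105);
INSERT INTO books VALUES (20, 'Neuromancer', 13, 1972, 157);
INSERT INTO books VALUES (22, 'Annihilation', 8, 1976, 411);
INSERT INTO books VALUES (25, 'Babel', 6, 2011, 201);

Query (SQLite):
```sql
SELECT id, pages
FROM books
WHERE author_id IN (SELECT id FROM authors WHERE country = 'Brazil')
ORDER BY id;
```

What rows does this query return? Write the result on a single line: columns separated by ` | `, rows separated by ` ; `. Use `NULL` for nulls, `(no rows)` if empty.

(no rows)

Inner query: authors.id where country = 'Brazil'.
Outer: keep books rows whose author_id is in that set.
Inner query → {15}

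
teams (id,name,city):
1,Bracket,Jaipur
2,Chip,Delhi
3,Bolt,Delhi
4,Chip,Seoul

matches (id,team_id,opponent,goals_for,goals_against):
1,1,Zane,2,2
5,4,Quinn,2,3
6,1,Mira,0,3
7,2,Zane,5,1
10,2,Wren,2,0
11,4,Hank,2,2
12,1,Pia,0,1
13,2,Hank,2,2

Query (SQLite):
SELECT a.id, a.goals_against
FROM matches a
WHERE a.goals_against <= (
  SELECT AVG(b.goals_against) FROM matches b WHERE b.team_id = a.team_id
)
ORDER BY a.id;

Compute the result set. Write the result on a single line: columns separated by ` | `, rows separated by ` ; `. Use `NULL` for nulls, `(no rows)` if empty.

1 | 2 ; 7 | 1 ; 10 | 0 ; 11 | 2 ; 12 | 1

For each matches row a, compute AVG(goals_against) over rows sharing a.team_id.
Keep row a if a.goals_against <= that per-group AVG.
  team_id=1: AVG(goals_against) = 2.0
  team_id=2: AVG(goals_against) = 1.0
  team_id=4: AVG(goals_against) = 2.5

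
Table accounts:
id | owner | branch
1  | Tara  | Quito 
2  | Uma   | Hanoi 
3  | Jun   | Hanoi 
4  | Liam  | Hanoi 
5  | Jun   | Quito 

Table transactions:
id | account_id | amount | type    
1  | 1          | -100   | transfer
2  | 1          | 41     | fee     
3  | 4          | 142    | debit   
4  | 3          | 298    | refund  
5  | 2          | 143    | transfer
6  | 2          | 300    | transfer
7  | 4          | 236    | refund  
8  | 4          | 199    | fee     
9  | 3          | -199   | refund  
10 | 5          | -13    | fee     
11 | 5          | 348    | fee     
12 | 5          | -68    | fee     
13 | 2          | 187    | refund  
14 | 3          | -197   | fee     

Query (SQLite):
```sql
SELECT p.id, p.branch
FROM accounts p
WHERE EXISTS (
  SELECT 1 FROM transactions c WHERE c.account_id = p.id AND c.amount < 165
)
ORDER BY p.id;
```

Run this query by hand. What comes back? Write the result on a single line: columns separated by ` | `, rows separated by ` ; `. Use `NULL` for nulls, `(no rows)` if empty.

For each accounts row, check whether any transactions with matching account_id has amount < 165.
Keep rows where that is true.

1 | Quito ; 2 | Hanoi ; 3 | Hanoi ; 4 | Hanoi ; 5 | Quito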